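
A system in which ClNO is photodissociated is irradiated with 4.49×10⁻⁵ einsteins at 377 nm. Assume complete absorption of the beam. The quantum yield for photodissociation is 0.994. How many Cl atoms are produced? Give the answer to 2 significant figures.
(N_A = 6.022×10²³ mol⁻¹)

Product: Φ × n_abs = 0.994 × 4.49×10⁻⁵ = 4.463×10⁻⁵ mol.
As a count: 4.463×10⁻⁵ × 6.022×10²³ = 2.7×10¹⁹.

2.7×10¹⁹ atoms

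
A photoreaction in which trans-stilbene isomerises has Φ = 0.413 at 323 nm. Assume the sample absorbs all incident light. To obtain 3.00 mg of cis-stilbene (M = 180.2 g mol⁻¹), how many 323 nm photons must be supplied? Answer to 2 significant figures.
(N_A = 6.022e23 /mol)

Product: 3.00 mg / 180.2 g mol⁻¹ = 1.665e-5 mol.
Photons that must be absorbed: 1.665e-5 / 0.413 = 4.031e-5 mol.
Photon count: 4.031e-5 × 6.022e23 = 2.4e19.

2.4e19 photons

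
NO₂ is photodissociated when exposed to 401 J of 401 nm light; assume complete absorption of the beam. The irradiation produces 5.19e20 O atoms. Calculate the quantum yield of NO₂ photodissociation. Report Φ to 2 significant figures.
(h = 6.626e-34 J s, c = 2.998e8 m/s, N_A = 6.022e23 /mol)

Φ = 0.64

Product: 5.19e20 / 6.022e23 = 8.618e-4 mol.
Photon energy at 401 nm: hc/λ = (6.626e-34)(2.998e8)/(401e-9) = 4.954e-19 J.
Photons incident: 401 / 4.954e-19 = 8.094e20, i.e. 8.094e20/6.022e23 = 0.001344 mol.
Φ = 8.618e-4 mol / 0.001344 mol photons = 0.64.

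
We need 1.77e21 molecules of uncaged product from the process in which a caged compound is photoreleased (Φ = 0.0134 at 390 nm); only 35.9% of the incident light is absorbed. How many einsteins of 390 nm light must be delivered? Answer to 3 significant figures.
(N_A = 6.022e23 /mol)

0.611 einstein

Product: 1.77e21 / 6.022e23 = 0.002939 mol.
Photons that must be absorbed: 0.002939 / 0.0134 = 0.2193 mol.
Incident photons needed: 0.2193 / 0.359 = 0.6109 mol.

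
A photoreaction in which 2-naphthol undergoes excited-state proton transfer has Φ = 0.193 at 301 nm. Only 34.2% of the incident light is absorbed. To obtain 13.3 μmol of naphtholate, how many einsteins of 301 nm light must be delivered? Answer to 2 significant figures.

Product: 13.3 μmol = 1.33×10⁻⁵ mol.
Photons that must be absorbed: 1.33×10⁻⁵ / 0.193 = 6.891×10⁻⁵ mol.
Incident photons needed: 6.891×10⁻⁵ / 0.342 = 2.015×10⁻⁴ mol.

2.0×10⁻⁴ einstein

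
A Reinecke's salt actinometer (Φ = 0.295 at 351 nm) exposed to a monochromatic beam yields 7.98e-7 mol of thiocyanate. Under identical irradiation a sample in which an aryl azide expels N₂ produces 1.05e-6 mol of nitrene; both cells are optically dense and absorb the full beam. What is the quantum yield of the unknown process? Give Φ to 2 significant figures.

Photons absorbed by the actinometer: 7.98e-7 / 0.295 = 2.705e-6 mol.
Φ(unknown) = 1.05e-6 / 2.705e-6 = 0.39.

Φ = 0.39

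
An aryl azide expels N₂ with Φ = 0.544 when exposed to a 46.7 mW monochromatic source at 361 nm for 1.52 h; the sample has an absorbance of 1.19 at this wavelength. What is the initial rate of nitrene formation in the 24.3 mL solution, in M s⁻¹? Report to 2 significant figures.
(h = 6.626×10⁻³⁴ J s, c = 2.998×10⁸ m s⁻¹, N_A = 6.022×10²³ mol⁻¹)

3.0×10⁻⁶ M s⁻¹

Photon energy at 361 nm: hc/λ = (6.626×10⁻³⁴)(2.998×10⁸)/(361×10⁻⁹) = 5.503×10⁻¹⁹ J.
Energy delivered: (46.7 mW)(5472 s) = 255.5 J.
Photons incident: 255.5 / 5.503×10⁻¹⁹ = 4.643×10²⁰, i.e. 4.643×10²⁰/6.022×10²³ = 7.710×10⁻⁴ mol.
Fraction absorbed: 1 − 10^(−1.19) = 0.9354.
Photons absorbed: 0.9354 × 7.710×10⁻⁴ = 7.212×10⁻⁴ mol.
Product formed: 0.544 × 7.212×10⁻⁴ = 3.923×10⁻⁴ mol.
Rate: 3.923×10⁻⁴ mol / (5472 s × 0.0243 L) = 3.0×10⁻⁶ M s⁻¹.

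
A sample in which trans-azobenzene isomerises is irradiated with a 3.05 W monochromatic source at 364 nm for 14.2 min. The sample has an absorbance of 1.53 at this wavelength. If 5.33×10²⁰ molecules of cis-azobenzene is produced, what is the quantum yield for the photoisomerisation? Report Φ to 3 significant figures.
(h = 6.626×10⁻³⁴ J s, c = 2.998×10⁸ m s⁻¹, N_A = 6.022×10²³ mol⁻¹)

Φ = 0.115

Product: 5.33×10²⁰ / 6.022×10²³ = 8.851×10⁻⁴ mol.
Photon energy at 364 nm: hc/λ = (6.626×10⁻³⁴)(2.998×10⁸)/(364×10⁻⁹) = 5.457×10⁻¹⁹ J.
Energy delivered: (3.05 W)(852 s) = 2599 J.
Photons incident: 2599 / 5.457×10⁻¹⁹ = 4.763×10²¹, i.e. 4.763×10²¹/6.022×10²³ = 0.007909 mol.
Fraction absorbed: 1 − 10^(−1.53) = 0.9705.
Photons absorbed: 0.9705 × 0.007909 = 0.007676 mol.
Φ = 8.851×10⁻⁴ mol / 0.007676 mol photons = 0.115.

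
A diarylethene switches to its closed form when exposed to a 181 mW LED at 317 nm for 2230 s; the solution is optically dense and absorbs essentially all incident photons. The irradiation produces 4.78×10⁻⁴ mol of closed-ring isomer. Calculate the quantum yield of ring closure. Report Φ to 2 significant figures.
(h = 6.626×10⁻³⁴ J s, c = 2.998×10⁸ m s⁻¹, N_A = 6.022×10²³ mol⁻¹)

Photon energy at 317 nm: hc/λ = (6.626×10⁻³⁴)(2.998×10⁸)/(317×10⁻⁹) = 6.266×10⁻¹⁹ J.
Energy delivered: (181 mW)(2230 s) = 403.6 J.
Photons incident: 403.6 / 6.266×10⁻¹⁹ = 6.441×10²⁰, i.e. 6.441×10²⁰/6.022×10²³ = 0.001070 mol.
Φ = 4.78×10⁻⁴ mol / 0.001070 mol photons = 0.45.

Φ = 0.45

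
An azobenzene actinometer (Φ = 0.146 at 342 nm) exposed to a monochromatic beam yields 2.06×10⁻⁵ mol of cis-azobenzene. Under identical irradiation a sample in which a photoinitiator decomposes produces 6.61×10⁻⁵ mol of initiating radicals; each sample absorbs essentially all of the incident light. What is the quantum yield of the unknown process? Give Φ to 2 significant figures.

Φ = 0.47

Photons absorbed by the actinometer: 2.06×10⁻⁵ / 0.146 = 1.411×10⁻⁴ mol.
Φ(unknown) = 6.61×10⁻⁵ / 1.411×10⁻⁴ = 0.47.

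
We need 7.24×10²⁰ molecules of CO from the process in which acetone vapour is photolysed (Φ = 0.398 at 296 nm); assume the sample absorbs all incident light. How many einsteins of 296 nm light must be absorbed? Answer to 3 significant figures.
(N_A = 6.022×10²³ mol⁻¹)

Product: 7.24×10²⁰ / 6.022×10²³ = 0.001202 mol.
Photons that must be absorbed: 0.001202 / 0.398 = 0.003020 mol.

0.00302 einstein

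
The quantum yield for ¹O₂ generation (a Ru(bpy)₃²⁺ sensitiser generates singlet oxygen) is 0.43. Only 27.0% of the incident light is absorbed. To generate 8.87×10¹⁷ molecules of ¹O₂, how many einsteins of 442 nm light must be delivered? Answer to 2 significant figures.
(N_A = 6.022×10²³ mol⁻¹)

Product: 8.87×10¹⁷ / 6.022×10²³ = 1.473×10⁻⁶ mol.
Photons that must be absorbed: 1.473×10⁻⁶ / 0.43 = 3.426×10⁻⁶ mol.
Incident photons needed: 3.426×10⁻⁶ / 0.270 = 1.269×10⁻⁵ mol.

1.3×10⁻⁵ einstein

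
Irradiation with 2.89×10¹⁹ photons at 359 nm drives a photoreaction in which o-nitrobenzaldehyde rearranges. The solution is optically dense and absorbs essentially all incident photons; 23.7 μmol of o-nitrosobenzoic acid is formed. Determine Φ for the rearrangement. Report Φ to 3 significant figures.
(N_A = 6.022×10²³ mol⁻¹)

Φ = 0.494

Product: 23.7 μmol = 2.37×10⁻⁵ mol.
Moles of photons: 2.89×10¹⁹ / 6.022×10²³ = 4.799×10⁻⁵ mol.
Φ = 2.37×10⁻⁵ mol / 4.799×10⁻⁵ mol photons = 0.494.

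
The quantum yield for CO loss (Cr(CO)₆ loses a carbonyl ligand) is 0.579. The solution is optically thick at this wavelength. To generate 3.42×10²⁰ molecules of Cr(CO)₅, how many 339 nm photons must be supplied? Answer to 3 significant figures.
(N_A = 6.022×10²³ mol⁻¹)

5.91×10²⁰ photons

Product: 3.42×10²⁰ / 6.022×10²³ = 5.679×10⁻⁴ mol.
Photons that must be absorbed: 5.679×10⁻⁴ / 0.579 = 9.808×10⁻⁴ mol.
Photon count: 9.808×10⁻⁴ × 6.022×10²³ = 5.91×10²⁰.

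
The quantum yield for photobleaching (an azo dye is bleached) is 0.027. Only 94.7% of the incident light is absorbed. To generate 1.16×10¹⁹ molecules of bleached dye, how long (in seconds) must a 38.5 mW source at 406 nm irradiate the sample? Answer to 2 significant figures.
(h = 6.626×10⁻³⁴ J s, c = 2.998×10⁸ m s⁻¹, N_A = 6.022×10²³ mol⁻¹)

Product: 1.16×10¹⁹ / 6.022×10²³ = 1.926×10⁻⁵ mol.
Photons that must be absorbed: 1.926×10⁻⁵ / 0.027 = 7.133×10⁻⁴ mol.
Incident photons needed: 7.133×10⁻⁴ / 0.947 = 7.532×10⁻⁴ mol.
Photon energy: hc/λ = 4.893×10⁻¹⁹ J; per mole, 2.947×10⁵ J mol⁻¹.
Energy required: 7.532×10⁻⁴ × 2.947×10⁵ = 222.0 J.
Time: 222.0 J / 0.0385 W = 5800 s.

t ≈ 5800 s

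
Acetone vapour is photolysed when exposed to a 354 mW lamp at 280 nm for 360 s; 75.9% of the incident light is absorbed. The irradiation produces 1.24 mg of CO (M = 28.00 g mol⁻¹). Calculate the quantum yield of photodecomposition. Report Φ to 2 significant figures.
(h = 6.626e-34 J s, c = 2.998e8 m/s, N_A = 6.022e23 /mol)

Φ = 0.20

Product: 1.24 mg / 28.00 g mol⁻¹ = 4.429e-5 mol.
Photon energy at 280 nm: hc/λ = (6.626e-34)(2.998e8)/(280e-9) = 7.095e-19 J.
Energy delivered: (354 mW)(360 s) = 127.4 J.
Photons incident: 127.4 / 7.095e-19 = 1.796e20, i.e. 1.796e20/6.022e23 = 2.982e-4 mol.
Photons absorbed: 0.759 × 2.982e-4 = 2.263e-4 mol.
Φ = 4.429e-5 mol / 2.263e-4 mol photons = 0.20.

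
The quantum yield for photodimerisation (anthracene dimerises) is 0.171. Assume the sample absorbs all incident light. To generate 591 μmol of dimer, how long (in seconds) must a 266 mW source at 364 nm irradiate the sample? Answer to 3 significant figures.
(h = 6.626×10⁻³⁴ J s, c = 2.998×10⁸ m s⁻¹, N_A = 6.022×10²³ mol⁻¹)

t ≈ 4270 s

Product: 591 μmol = 5.91×10⁻⁴ mol.
Photons that must be absorbed: 5.91×10⁻⁴ / 0.171 = 0.003456 mol.
Photon energy: hc/λ = 5.457×10⁻¹⁹ J; per mole, 3.286×10⁵ J mol⁻¹.
Energy required: 0.003456 × 3.286×10⁵ = 1136 J.
Time: 1136 J / 0.266 W = 4270 s.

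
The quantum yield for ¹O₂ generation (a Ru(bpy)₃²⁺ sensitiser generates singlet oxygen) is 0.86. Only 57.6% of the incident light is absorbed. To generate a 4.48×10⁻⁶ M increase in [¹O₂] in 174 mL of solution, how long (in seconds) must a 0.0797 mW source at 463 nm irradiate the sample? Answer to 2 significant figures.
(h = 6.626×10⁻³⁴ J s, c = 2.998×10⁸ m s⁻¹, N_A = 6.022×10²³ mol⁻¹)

Product: (4.48×10⁻⁶ M)(0.174 L) = 7.795×10⁻⁷ mol.
Photons that must be absorbed: 7.795×10⁻⁷ / 0.86 = 9.064×10⁻⁷ mol.
Incident photons needed: 9.064×10⁻⁷ / 0.576 = 1.574×10⁻⁶ mol.
Photon energy: hc/λ = 4.290×10⁻¹⁹ J; per mole, 2.583×10⁵ J mol⁻¹.
Energy required: 1.574×10⁻⁶ × 2.583×10⁵ = 0.4066 J.
Time: 0.4066 J / 7.97e-05 W = 5100 s.

t ≈ 5100 s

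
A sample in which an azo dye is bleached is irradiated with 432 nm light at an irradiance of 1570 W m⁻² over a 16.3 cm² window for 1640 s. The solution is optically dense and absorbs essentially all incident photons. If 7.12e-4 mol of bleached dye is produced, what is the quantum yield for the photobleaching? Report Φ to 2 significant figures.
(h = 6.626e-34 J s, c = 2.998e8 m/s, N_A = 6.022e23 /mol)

Photon energy at 432 nm: hc/λ = (6.626e-34)(2.998e8)/(432e-9) = 4.598e-19 J.
Energy delivered: (1570 W m⁻²)(16.3e-4 m²)(1640 s) = 4197 J.
Photons incident: 4197 / 4.598e-19 = 9.128e21, i.e. 9.128e21/6.022e23 = 0.01516 mol.
Φ = 7.12e-4 mol / 0.01516 mol photons = 0.047.

Φ = 0.047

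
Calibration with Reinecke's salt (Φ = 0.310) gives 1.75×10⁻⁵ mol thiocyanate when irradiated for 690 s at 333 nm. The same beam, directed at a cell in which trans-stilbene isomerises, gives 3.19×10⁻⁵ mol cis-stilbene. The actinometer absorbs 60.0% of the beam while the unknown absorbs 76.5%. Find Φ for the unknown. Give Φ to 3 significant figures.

Φ = 0.443

Photons absorbed by the actinometer: 1.75×10⁻⁵ / 0.310 = 5.645×10⁻⁵ mol.
Incident flux: 5.645×10⁻⁵ / 0.600 = 9.408×10⁻⁵ einstein.
Absorbed by unknown: 0.765 × 9.408×10⁻⁵ = 7.197×10⁻⁵ mol.
Φ(unknown) = 3.19×10⁻⁵ / 7.197×10⁻⁵ = 0.443.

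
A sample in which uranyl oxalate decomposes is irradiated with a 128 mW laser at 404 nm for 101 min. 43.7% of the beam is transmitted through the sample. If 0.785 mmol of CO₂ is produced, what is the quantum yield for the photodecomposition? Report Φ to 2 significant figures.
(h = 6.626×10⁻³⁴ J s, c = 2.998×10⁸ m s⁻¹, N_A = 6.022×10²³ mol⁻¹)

Product: 0.785 mmol = 7.85×10⁻⁴ mol.
Photon energy at 404 nm: hc/λ = (6.626×10⁻³⁴)(2.998×10⁸)/(404×10⁻⁹) = 4.917×10⁻¹⁹ J.
Energy delivered: (128 mW)(6060 s) = 775.7 J.
Photons incident: 775.7 / 4.917×10⁻¹⁹ = 1.578×10²¹, i.e. 1.578×10²¹/6.022×10²³ = 0.002620 mol.
Fraction absorbed: 1 − 43.7/100 = 0.5630.
Photons absorbed: 0.5630 × 0.002620 = 0.001475 mol.
Φ = 7.85×10⁻⁴ mol / 0.001475 mol photons = 0.53.

Φ = 0.53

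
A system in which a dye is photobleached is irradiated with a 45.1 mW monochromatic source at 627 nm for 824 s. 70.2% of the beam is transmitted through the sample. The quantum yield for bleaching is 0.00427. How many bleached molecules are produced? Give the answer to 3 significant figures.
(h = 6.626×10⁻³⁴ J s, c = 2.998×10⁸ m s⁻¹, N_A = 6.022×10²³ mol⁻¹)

1.49×10¹⁷ bleached molecules

Photon energy at 627 nm: hc/λ = (6.626×10⁻³⁴)(2.998×10⁸)/(627×10⁻⁹) = 3.168×10⁻¹⁹ J.
Energy delivered: (45.1 mW)(824 s) = 37.16 J.
Photons incident: 37.16 / 3.168×10⁻¹⁹ = 1.173×10²⁰, i.e. 1.173×10²⁰/6.022×10²³ = 1.948×10⁻⁴ mol.
Fraction absorbed: 1 − 70.2/100 = 0.2980.
Photons absorbed: 0.2980 × 1.948×10⁻⁴ = 5.805×10⁻⁵ mol.
Product: Φ × n_abs = 0.00427 × 5.805×10⁻⁵ = 2.479×10⁻⁷ mol.
As a count: 2.479×10⁻⁷ × 6.022×10²³ = 1.49×10¹⁷.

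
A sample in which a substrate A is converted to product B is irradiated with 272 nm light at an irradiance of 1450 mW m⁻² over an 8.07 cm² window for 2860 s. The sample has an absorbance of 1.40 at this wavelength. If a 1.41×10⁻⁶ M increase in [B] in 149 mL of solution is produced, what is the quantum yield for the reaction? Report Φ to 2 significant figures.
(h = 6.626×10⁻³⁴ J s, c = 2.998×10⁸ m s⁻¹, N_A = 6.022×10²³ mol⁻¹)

Φ = 0.029

Product: (1.41×10⁻⁶ M)(0.149 L) = 2.101×10⁻⁷ mol.
Photon energy at 272 nm: hc/λ = (6.626×10⁻³⁴)(2.998×10⁸)/(272×10⁻⁹) = 7.303×10⁻¹⁹ J.
Energy delivered: (1450 mW m⁻²)(8.07×10⁻⁴ m²)(2860 s) = 3.347 J.
Photons incident: 3.347 / 7.303×10⁻¹⁹ = 4.583×10¹⁸, i.e. 4.583×10¹⁸/6.022×10²³ = 7.610×10⁻⁶ mol.
Fraction absorbed: 1 − 10^(−1.40) = 0.9602.
Photons absorbed: 0.9602 × 7.610×10⁻⁶ = 7.307×10⁻⁶ mol.
Φ = 2.101×10⁻⁷ mol / 7.307×10⁻⁶ mol photons = 0.029.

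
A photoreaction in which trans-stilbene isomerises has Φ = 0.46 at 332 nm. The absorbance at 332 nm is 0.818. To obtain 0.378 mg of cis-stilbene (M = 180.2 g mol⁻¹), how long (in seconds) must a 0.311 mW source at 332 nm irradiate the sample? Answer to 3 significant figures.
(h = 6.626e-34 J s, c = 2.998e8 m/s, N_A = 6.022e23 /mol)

t ≈ 6230 s

Product: 0.378 mg / 180.2 g mol⁻¹ = 2.098e-6 mol.
Photons that must be absorbed: 2.098e-6 / 0.46 = 4.561e-6 mol.
Fraction absorbed: 1 − 10^(−0.818) = 0.8479.
Incident photons needed: 4.561e-6 / 0.8479 = 5.379e-6 mol.
Photon energy: hc/λ = 5.983e-19 J; per mole, 3.603e5 J mol⁻¹.
Energy required: 5.379e-6 × 3.603e5 = 1.938 J.
Time: 1.938 J / 0.000311 W = 6230 s.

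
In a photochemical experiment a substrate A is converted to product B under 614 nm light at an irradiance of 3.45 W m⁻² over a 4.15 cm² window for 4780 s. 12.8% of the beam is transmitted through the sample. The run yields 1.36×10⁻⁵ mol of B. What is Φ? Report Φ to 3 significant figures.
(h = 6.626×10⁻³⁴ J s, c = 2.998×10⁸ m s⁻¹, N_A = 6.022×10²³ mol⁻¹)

Photon energy at 614 nm: hc/λ = (6.626×10⁻³⁴)(2.998×10⁸)/(614×10⁻⁹) = 3.235×10⁻¹⁹ J.
Energy delivered: (3.45 W m⁻²)(4.15×10⁻⁴ m²)(4780 s) = 6.844 J.
Photons incident: 6.844 / 3.235×10⁻¹⁹ = 2.116×10¹⁹, i.e. 2.116×10¹⁹/6.022×10²³ = 3.514×10⁻⁵ mol.
Fraction absorbed: 1 − 12.8/100 = 0.8720.
Photons absorbed: 0.8720 × 3.514×10⁻⁵ = 3.064×10⁻⁵ mol.
Φ = 1.36×10⁻⁵ mol / 3.064×10⁻⁵ mol photons = 0.444.

Φ = 0.444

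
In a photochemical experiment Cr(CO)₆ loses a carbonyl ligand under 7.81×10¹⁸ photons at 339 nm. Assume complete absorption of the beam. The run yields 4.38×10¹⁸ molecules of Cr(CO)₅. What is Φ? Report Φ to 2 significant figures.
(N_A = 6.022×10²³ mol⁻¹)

Φ = 0.56

Product: 4.38×10¹⁸ / 6.022×10²³ = 7.273×10⁻⁶ mol.
Moles of photons: 7.81×10¹⁸ / 6.022×10²³ = 1.297×10⁻⁵ mol.
Φ = 7.273×10⁻⁶ mol / 1.297×10⁻⁵ mol photons = 0.56.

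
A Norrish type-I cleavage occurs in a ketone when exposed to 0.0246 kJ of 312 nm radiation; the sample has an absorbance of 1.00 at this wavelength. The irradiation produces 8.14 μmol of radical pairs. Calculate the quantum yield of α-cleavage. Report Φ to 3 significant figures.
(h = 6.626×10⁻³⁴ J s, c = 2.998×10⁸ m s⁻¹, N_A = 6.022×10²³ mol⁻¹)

Product: 8.14 μmol = 8.14×10⁻⁶ mol.
Photon energy at 312 nm: hc/λ = (6.626×10⁻³⁴)(2.998×10⁸)/(312×10⁻⁹) = 6.367×10⁻¹⁹ J.
Incident energy: 0.0246 kJ = 24.6 J.
Photons incident: 24.6 / 6.367×10⁻¹⁹ = 3.864×10¹⁹, i.e. 3.864×10¹⁹/6.022×10²³ = 6.416×10⁻⁵ mol.
Fraction absorbed: 1 − 10^(−1.00) = 0.9000.
Photons absorbed: 0.9000 × 6.416×10⁻⁵ = 5.774×10⁻⁵ mol.
Φ = 8.14×10⁻⁶ mol / 5.774×10⁻⁵ mol photons = 0.141.

Φ = 0.141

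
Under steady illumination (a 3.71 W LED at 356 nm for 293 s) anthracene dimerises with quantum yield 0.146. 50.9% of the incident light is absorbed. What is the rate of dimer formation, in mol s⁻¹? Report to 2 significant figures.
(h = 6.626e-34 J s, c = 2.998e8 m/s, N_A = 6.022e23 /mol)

Photon energy at 356 nm: hc/λ = (6.626e-34)(2.998e8)/(356e-9) = 5.580e-19 J.
Energy delivered: (3.71 W)(293 s) = 1087 J.
Photons incident: 1087 / 5.580e-19 = 1.948e21, i.e. 1.948e21/6.022e23 = 0.003235 mol.
Photons absorbed: 0.509 × 0.003235 = 0.001647 mol.
Product formed: 0.146 × 0.001647 = 2.405e-4 mol.
Rate: 2.405e-4 / 293 s = 8.2e-7 mol s⁻¹.

8.2e-7 mol s⁻¹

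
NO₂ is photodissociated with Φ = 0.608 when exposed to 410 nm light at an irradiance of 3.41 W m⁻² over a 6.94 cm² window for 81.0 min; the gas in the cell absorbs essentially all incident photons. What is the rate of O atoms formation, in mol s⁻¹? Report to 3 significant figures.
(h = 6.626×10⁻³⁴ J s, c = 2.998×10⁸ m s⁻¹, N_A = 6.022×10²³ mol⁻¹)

4.93×10⁻⁹ mol s⁻¹

Photon energy at 410 nm: hc/λ = (6.626×10⁻³⁴)(2.998×10⁸)/(410×10⁻⁹) = 4.845×10⁻¹⁹ J.
Energy delivered: (3.41 W m⁻²)(6.94×10⁻⁴ m²)(4860 s) = 11.50 J.
Photons incident: 11.50 / 4.845×10⁻¹⁹ = 2.374×10¹⁹, i.e. 2.374×10¹⁹/6.022×10²³ = 3.942×10⁻⁵ mol.
Product formed: 0.608 × 3.942×10⁻⁵ = 2.397×10⁻⁵ mol.
Rate: 2.397×10⁻⁵ / 4860 s = 4.93×10⁻⁹ mol s⁻¹.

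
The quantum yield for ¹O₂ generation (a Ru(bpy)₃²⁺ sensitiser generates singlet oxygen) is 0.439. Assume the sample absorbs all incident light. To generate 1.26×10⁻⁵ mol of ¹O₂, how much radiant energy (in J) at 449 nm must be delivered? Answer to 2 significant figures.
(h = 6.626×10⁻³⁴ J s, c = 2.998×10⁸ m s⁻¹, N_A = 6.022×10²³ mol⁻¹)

Photons that must be absorbed: 1.26×10⁻⁵ / 0.439 = 2.870×10⁻⁵ mol.
Photon energy: hc/λ = 4.424×10⁻¹⁹ J; per mole, 2.664×10⁵ J mol⁻¹.
Energy required: 2.870×10⁻⁵ × 2.664×10⁵ = 7.6 J.

7.6 J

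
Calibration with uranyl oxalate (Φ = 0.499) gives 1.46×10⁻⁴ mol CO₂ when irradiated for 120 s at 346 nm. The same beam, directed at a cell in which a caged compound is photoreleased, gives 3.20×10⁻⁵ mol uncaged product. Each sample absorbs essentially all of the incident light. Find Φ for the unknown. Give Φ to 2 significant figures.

Photons absorbed by the actinometer: 1.46×10⁻⁴ / 0.499 = 2.926×10⁻⁴ mol.
Φ(unknown) = 3.20×10⁻⁵ / 2.926×10⁻⁴ = 0.11.

Φ = 0.11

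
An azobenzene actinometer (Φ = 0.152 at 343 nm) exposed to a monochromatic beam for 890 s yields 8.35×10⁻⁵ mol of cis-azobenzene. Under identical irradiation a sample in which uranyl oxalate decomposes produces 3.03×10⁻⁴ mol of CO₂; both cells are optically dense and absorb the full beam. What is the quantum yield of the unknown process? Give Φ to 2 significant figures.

Photons absorbed by the actinometer: 8.35×10⁻⁵ / 0.152 = 5.493×10⁻⁴ mol.
Φ(unknown) = 3.03×10⁻⁴ / 5.493×10⁻⁴ = 0.55.

Φ = 0.55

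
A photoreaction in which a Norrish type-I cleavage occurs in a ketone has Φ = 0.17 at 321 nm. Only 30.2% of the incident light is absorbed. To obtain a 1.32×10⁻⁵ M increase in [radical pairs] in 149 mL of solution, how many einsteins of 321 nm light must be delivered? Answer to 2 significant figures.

3.8×10⁻⁵ einstein

Product: (1.32×10⁻⁵ M)(0.149 L) = 1.967×10⁻⁶ mol.
Photons that must be absorbed: 1.967×10⁻⁶ / 0.17 = 1.157×10⁻⁵ mol.
Incident photons needed: 1.157×10⁻⁵ / 0.302 = 3.831×10⁻⁵ mol.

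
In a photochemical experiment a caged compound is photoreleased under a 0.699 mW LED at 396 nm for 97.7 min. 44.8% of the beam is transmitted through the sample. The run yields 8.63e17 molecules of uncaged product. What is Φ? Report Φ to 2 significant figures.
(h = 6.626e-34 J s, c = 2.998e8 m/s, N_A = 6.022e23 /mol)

Φ = 0.19

Product: 8.63e17 / 6.022e23 = 1.433e-6 mol.
Photon energy at 396 nm: hc/λ = (6.626e-34)(2.998e8)/(396e-9) = 5.016e-19 J.
Energy delivered: (0.699 mW)(5862 s) = 4.098 J.
Photons incident: 4.098 / 5.016e-19 = 8.170e18, i.e. 8.170e18/6.022e23 = 1.357e-5 mol.
Fraction absorbed: 1 − 44.8/100 = 0.5520.
Photons absorbed: 0.5520 × 1.357e-5 = 7.491e-6 mol.
Φ = 1.433e-6 mol / 7.491e-6 mol photons = 0.19.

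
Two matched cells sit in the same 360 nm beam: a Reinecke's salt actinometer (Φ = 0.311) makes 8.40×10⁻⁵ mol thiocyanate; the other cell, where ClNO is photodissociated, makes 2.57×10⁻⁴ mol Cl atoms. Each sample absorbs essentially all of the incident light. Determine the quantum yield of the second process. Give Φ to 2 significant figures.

Photons absorbed by the actinometer: 8.40×10⁻⁵ / 0.311 = 2.701×10⁻⁴ mol.
Φ(unknown) = 2.57×10⁻⁴ / 2.701×10⁻⁴ = 0.95.

Φ = 0.95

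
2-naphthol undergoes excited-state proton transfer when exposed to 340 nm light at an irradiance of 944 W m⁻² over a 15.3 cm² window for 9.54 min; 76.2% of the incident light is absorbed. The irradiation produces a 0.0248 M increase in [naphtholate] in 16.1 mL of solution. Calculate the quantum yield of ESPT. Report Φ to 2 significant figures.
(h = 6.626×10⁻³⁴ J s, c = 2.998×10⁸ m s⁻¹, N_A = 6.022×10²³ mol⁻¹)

Φ = 0.22

Product: (0.0248 M)(0.0161 L) = 3.993×10⁻⁴ mol.
Photon energy at 340 nm: hc/λ = (6.626×10⁻³⁴)(2.998×10⁸)/(340×10⁻⁹) = 5.843×10⁻¹⁹ J.
Energy delivered: (944 W m⁻²)(15.3×10⁻⁴ m²)(572.4 s) = 826.7 J.
Photons incident: 826.7 / 5.843×10⁻¹⁹ = 1.415×10²¹, i.e. 1.415×10²¹/6.022×10²³ = 0.002350 mol.
Photons absorbed: 0.762 × 0.002350 = 0.001791 mol.
Φ = 3.993×10⁻⁴ mol / 0.001791 mol photons = 0.22.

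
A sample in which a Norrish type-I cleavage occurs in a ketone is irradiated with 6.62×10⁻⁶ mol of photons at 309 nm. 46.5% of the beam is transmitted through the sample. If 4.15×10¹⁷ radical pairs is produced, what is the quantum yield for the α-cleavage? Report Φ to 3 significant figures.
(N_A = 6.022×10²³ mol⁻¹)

Product: 4.15×10¹⁷ / 6.022×10²³ = 6.891×10⁻⁷ mol.
Fraction absorbed: 1 − 46.5/100 = 0.5350.
Photons absorbed: 0.5350 × 6.62×10⁻⁶ = 3.542×10⁻⁶ mol.
Φ = 6.891×10⁻⁷ mol / 3.542×10⁻⁶ mol photons = 0.195.

Φ = 0.195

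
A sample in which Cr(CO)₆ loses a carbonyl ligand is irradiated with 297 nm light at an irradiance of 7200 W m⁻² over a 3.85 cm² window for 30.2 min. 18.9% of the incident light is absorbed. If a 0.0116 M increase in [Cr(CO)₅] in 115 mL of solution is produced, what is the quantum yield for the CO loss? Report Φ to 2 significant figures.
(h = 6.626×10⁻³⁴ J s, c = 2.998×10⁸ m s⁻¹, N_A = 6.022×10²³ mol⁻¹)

Φ = 0.57

Product: (0.0116 M)(0.115 L) = 0.001334 mol.
Photon energy at 297 nm: hc/λ = (6.626×10⁻³⁴)(2.998×10⁸)/(297×10⁻⁹) = 6.688×10⁻¹⁹ J.
Energy delivered: (7200 W m⁻²)(3.85×10⁻⁴ m²)(1812 s) = 5023 J.
Photons incident: 5023 / 6.688×10⁻¹⁹ = 7.510×10²¹, i.e. 7.510×10²¹/6.022×10²³ = 0.01247 mol.
Photons absorbed: 0.189 × 0.01247 = 0.002357 mol.
Φ = 0.001334 mol / 0.002357 mol photons = 0.57.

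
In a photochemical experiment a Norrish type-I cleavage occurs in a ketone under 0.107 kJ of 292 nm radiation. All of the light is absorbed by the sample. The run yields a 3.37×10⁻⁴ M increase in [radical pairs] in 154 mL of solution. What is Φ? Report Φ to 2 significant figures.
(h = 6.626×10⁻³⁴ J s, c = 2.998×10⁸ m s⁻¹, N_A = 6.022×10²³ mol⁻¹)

Product: (3.37×10⁻⁴ M)(0.154 L) = 5.190×10⁻⁵ mol.
Photon energy at 292 nm: hc/λ = (6.626×10⁻³⁴)(2.998×10⁸)/(292×10⁻⁹) = 6.803×10⁻¹⁹ J.
Incident energy: 0.107 kJ = 107 J.
Photons incident: 107 / 6.803×10⁻¹⁹ = 1.573×10²⁰, i.e. 1.573×10²⁰/6.022×10²³ = 2.612×10⁻⁴ mol.
Φ = 5.190×10⁻⁵ mol / 2.612×10⁻⁴ mol photons = 0.20.

Φ = 0.20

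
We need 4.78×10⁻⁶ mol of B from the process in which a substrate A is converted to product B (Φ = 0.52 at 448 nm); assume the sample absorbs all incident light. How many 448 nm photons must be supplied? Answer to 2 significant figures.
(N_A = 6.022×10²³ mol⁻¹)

Photons that must be absorbed: 4.78×10⁻⁶ / 0.52 = 9.192×10⁻⁶ mol.
Photon count: 9.192×10⁻⁶ × 6.022×10²³ = 5.5×10¹⁸.

5.5×10¹⁸ photons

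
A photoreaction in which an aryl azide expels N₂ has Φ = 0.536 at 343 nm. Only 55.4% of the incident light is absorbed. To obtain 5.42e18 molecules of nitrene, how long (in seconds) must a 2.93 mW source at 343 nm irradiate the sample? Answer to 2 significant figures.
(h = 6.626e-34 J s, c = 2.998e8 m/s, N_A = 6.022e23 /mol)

t ≈ 3600 s

Product: 5.42e18 / 6.022e23 = 9.000e-6 mol.
Photons that must be absorbed: 9.000e-6 / 0.536 = 1.679e-5 mol.
Incident photons needed: 1.679e-5 / 0.554 = 3.031e-5 mol.
Photon energy: hc/λ = 5.791e-19 J; per mole, 3.487e5 J mol⁻¹.
Energy required: 3.031e-5 × 3.487e5 = 10.57 J.
Time: 10.57 J / 0.00293 W = 3600 s.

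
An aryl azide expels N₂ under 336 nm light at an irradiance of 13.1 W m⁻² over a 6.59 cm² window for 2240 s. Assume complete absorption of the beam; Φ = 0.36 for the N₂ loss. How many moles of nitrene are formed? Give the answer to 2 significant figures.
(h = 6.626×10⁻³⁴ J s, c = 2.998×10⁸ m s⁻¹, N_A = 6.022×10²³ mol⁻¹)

2.0×10⁻⁵ mol

Photon energy at 336 nm: hc/λ = (6.626×10⁻³⁴)(2.998×10⁸)/(336×10⁻⁹) = 5.912×10⁻¹⁹ J.
Energy delivered: (13.1 W m⁻²)(6.59×10⁻⁴ m²)(2240 s) = 19.34 J.
Photons incident: 19.34 / 5.912×10⁻¹⁹ = 3.271×10¹⁹, i.e. 3.271×10¹⁹/6.022×10²³ = 5.432×10⁻⁵ mol.
Product: Φ × n_abs = 0.36 × 5.432×10⁻⁵ = 1.956×10⁻⁵ mol.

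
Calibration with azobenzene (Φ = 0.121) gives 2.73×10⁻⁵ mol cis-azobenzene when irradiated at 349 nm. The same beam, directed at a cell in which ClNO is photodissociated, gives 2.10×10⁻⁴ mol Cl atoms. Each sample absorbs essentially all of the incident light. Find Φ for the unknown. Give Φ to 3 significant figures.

Φ = 0.931

Photons absorbed by the actinometer: 2.73×10⁻⁵ / 0.121 = 2.256×10⁻⁴ mol.
Φ(unknown) = 2.10×10⁻⁴ / 2.256×10⁻⁴ = 0.931.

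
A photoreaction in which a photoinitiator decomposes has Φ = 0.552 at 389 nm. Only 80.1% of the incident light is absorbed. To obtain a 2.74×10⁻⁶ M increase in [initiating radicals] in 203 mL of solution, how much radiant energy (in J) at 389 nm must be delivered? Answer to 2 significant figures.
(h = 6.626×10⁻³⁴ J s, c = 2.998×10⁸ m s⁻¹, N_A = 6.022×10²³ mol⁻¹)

0.39 J

Product: (2.74×10⁻⁶ M)(0.203 L) = 5.562×10⁻⁷ mol.
Photons that must be absorbed: 5.562×10⁻⁷ / 0.552 = 1.008×10⁻⁶ mol.
Incident photons needed: 1.008×10⁻⁶ / 0.801 = 1.258×10⁻⁶ mol.
Photon energy: hc/λ = 5.107×10⁻¹⁹ J; per mole, 3.075×10⁵ J mol⁻¹.
Energy required: 1.258×10⁻⁶ × 3.075×10⁵ = 0.39 J.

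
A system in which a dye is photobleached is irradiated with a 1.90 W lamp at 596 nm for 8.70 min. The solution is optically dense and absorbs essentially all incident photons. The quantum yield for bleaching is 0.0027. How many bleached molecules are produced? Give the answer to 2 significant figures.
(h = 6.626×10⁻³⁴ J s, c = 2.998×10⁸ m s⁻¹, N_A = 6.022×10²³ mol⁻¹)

Photon energy at 596 nm: hc/λ = (6.626×10⁻³⁴)(2.998×10⁸)/(596×10⁻⁹) = 3.333×10⁻¹⁹ J.
Energy delivered: (1.90 W)(522 s) = 991.8 J.
Photons incident: 991.8 / 3.333×10⁻¹⁹ = 2.976×10²¹, i.e. 2.976×10²¹/6.022×10²³ = 0.004942 mol.
Product: Φ × n_abs = 0.0027 × 0.004942 = 1.334×10⁻⁵ mol.
As a count: 1.334×10⁻⁵ × 6.022×10²³ = 8.0×10¹⁸.

8.0×10¹⁸ bleached molecules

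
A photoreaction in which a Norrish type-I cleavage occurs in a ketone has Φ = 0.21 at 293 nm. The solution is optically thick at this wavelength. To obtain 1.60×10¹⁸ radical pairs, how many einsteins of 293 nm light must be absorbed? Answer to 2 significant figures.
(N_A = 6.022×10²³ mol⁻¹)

1.3×10⁻⁵ einstein

Product: 1.60×10¹⁸ / 6.022×10²³ = 2.657×10⁻⁶ mol.
Photons that must be absorbed: 2.657×10⁻⁶ / 0.21 = 1.265×10⁻⁵ mol.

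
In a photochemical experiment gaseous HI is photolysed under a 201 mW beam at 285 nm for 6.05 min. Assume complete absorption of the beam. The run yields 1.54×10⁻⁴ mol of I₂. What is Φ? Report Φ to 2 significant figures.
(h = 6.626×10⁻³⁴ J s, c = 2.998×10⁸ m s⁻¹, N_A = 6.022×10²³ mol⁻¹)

Φ = 0.89

Photon energy at 285 nm: hc/λ = (6.626×10⁻³⁴)(2.998×10⁸)/(285×10⁻⁹) = 6.970×10⁻¹⁹ J.
Energy delivered: (201 mW)(363 s) = 72.96 J.
Photons incident: 72.96 / 6.970×10⁻¹⁹ = 1.047×10²⁰, i.e. 1.047×10²⁰/6.022×10²³ = 1.739×10⁻⁴ mol.
Φ = 1.54×10⁻⁴ mol / 1.739×10⁻⁴ mol photons = 0.89.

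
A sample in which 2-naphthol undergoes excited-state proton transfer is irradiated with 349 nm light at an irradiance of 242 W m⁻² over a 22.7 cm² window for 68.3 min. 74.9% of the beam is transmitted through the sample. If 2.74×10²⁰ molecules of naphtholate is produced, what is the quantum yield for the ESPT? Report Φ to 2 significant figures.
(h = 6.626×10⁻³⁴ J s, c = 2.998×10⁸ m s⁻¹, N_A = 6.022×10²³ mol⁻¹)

Φ = 0.28

Product: 2.74×10²⁰ / 6.022×10²³ = 4.550×10⁻⁴ mol.
Photon energy at 349 nm: hc/λ = (6.626×10⁻³⁴)(2.998×10⁸)/(349×10⁻⁹) = 5.692×10⁻¹⁹ J.
Energy delivered: (242 W m⁻²)(22.7×10⁻⁴ m²)(4098 s) = 2251 J.
Photons incident: 2251 / 5.692×10⁻¹⁹ = 3.955×10²¹, i.e. 3.955×10²¹/6.022×10²³ = 0.006568 mol.
Fraction absorbed: 1 − 74.9/100 = 0.2510.
Photons absorbed: 0.2510 × 0.006568 = 0.001649 mol.
Φ = 4.550×10⁻⁴ mol / 0.001649 mol photons = 0.28.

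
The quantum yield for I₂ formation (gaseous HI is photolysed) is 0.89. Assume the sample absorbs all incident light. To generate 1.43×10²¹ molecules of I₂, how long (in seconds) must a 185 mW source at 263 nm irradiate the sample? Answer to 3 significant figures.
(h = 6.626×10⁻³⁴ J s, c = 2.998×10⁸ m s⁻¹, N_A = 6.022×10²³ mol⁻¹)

Product: 1.43×10²¹ / 6.022×10²³ = 0.002375 mol.
Photons that must be absorbed: 0.002375 / 0.89 = 0.002669 mol.
Photon energy: hc/λ = 7.553×10⁻¹⁹ J; per mole, 4.548×10⁵ J mol⁻¹.
Energy required: 0.002669 × 4.548×10⁵ = 1214 J.
Time: 1214 J / 0.185 W = 6560 s.

t ≈ 6560 s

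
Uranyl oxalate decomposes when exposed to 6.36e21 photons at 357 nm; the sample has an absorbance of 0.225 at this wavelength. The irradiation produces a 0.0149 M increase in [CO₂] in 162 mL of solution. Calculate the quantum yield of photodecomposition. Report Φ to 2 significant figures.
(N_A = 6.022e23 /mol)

Φ = 0.57

Product: (0.0149 M)(0.162 L) = 0.002414 mol.
Moles of photons: 6.36e21 / 6.022e23 = 0.01056 mol.
Fraction absorbed: 1 − 10^(−0.225) = 0.4043.
Photons absorbed: 0.4043 × 0.01056 = 0.004269 mol.
Φ = 0.002414 mol / 0.004269 mol photons = 0.57.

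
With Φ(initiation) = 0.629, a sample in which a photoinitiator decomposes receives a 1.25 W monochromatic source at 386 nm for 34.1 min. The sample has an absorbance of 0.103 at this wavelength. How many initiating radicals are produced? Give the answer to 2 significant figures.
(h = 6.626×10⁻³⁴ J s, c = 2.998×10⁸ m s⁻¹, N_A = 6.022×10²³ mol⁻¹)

Photon energy at 386 nm: hc/λ = (6.626×10⁻³⁴)(2.998×10⁸)/(386×10⁻⁹) = 5.146×10⁻¹⁹ J.
Energy delivered: (1.25 W)(2046 s) = 2558 J.
Photons incident: 2558 / 5.146×10⁻¹⁹ = 4.971×10²¹, i.e. 4.971×10²¹/6.022×10²³ = 0.008255 mol.
Fraction absorbed: 1 − 10^(−0.103) = 0.2111.
Photons absorbed: 0.2111 × 0.008255 = 0.001743 mol.
Product: Φ × n_abs = 0.629 × 0.001743 = 0.001096 mol.
As a count: 0.001096 × 6.022×10²³ = 6.6×10²⁰.

6.6×10²⁰ initiating radicals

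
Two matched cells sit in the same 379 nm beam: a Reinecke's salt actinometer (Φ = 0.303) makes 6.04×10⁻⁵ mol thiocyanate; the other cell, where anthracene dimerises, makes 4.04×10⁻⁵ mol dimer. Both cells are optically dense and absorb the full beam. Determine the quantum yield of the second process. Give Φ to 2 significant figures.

Φ = 0.20

Photons absorbed by the actinometer: 6.04×10⁻⁵ / 0.303 = 1.993×10⁻⁴ mol.
Φ(unknown) = 4.04×10⁻⁵ / 1.993×10⁻⁴ = 0.20.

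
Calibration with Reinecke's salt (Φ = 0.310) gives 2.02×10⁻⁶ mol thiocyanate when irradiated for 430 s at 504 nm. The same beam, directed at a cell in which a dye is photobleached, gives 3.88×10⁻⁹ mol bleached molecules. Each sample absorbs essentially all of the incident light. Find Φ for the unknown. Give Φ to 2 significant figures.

Φ = 6.0×10⁻⁴

Photons absorbed by the actinometer: 2.02×10⁻⁶ / 0.310 = 6.516×10⁻⁶ mol.
Φ(unknown) = 3.88×10⁻⁹ / 6.516×10⁻⁶ = 6.0×10⁻⁴.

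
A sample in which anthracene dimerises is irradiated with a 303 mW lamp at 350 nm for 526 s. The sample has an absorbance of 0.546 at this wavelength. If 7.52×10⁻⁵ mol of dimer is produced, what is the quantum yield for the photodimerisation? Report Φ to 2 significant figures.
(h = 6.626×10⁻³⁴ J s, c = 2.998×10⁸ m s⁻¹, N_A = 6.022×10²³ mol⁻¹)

Photon energy at 350 nm: hc/λ = (6.626×10⁻³⁴)(2.998×10⁸)/(350×10⁻⁹) = 5.676×10⁻¹⁹ J.
Energy delivered: (303 mW)(526 s) = 159.4 J.
Photons incident: 159.4 / 5.676×10⁻¹⁹ = 2.808×10²⁰, i.e. 2.808×10²⁰/6.022×10²³ = 4.663×10⁻⁴ mol.
Fraction absorbed: 1 − 10^(−0.546) = 0.7156.
Photons absorbed: 0.7156 × 4.663×10⁻⁴ = 3.337×10⁻⁴ mol.
Φ = 7.52×10⁻⁵ mol / 3.337×10⁻⁴ mol photons = 0.23.

Φ = 0.23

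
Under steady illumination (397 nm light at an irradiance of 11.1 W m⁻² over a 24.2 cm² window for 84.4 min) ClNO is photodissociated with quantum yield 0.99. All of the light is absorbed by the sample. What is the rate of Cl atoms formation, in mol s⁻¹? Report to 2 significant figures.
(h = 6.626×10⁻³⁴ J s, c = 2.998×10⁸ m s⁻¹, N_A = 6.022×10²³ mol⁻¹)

Photon energy at 397 nm: hc/λ = (6.626×10⁻³⁴)(2.998×10⁸)/(397×10⁻⁹) = 5.004×10⁻¹⁹ J.
Energy delivered: (11.1 W m⁻²)(24.2×10⁻⁴ m²)(5064 s) = 136.0 J.
Photons incident: 136.0 / 5.004×10⁻¹⁹ = 2.718×10²⁰, i.e. 2.718×10²⁰/6.022×10²³ = 4.513×10⁻⁴ mol.
Product formed: 0.99 × 4.513×10⁻⁴ = 4.468×10⁻⁴ mol.
Rate: 4.468×10⁻⁴ / 5064 s = 8.8×10⁻⁸ mol s⁻¹.

8.8×10⁻⁸ mol s⁻¹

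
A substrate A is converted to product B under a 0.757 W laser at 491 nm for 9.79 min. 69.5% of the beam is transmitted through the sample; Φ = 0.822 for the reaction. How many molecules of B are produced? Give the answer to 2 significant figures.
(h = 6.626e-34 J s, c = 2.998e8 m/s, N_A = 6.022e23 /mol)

Photon energy at 491 nm: hc/λ = (6.626e-34)(2.998e8)/(491e-9) = 4.046e-19 J.
Energy delivered: (0.757 W)(587.4 s) = 444.7 J.
Photons incident: 444.7 / 4.046e-19 = 1.099e21, i.e. 1.099e21/6.022e23 = 0.001825 mol.
Fraction absorbed: 1 − 69.5/100 = 0.3050.
Photons absorbed: 0.3050 × 0.001825 = 5.566e-4 mol.
Product: Φ × n_abs = 0.822 × 5.566e-4 = 4.575e-4 mol.
As a count: 4.575e-4 × 6.022e23 = 2.8e20.

2.8e20 molecules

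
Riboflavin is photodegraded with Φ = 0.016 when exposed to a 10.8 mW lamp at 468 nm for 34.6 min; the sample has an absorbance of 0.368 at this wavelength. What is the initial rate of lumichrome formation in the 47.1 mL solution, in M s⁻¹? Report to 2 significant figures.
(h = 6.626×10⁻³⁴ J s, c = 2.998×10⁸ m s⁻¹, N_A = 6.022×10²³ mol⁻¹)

Photon energy at 468 nm: hc/λ = (6.626×10⁻³⁴)(2.998×10⁸)/(468×10⁻⁹) = 4.245×10⁻¹⁹ J.
Energy delivered: (10.8 mW)(2076 s) = 22.42 J.
Photons incident: 22.42 / 4.245×10⁻¹⁹ = 5.282×10¹⁹, i.e. 5.282×10¹⁹/6.022×10²³ = 8.771×10⁻⁵ mol.
Fraction absorbed: 1 − 10^(−0.368) = 0.5715.
Photons absorbed: 0.5715 × 8.771×10⁻⁵ = 5.013×10⁻⁵ mol.
Product formed: 0.016 × 5.013×10⁻⁵ = 8.021×10⁻⁷ mol.
Rate: 8.021×10⁻⁷ mol / (2076 s × 0.0471 L) = 8.2×10⁻⁹ M s⁻¹.

8.2×10⁻⁹ M s⁻¹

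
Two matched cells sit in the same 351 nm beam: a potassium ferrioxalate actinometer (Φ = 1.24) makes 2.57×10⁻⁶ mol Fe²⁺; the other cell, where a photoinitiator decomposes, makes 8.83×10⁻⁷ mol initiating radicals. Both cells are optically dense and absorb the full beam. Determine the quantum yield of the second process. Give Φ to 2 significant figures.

Photons absorbed by the actinometer: 2.57×10⁻⁶ / 1.24 = 2.073×10⁻⁶ mol.
Φ(unknown) = 8.83×10⁻⁷ / 2.073×10⁻⁶ = 0.43.

Φ = 0.43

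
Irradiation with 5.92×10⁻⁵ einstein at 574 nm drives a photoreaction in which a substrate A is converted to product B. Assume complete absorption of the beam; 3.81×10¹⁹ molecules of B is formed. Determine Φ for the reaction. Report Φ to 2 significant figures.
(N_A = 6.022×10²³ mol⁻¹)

Product: 3.81×10¹⁹ / 6.022×10²³ = 6.327×10⁻⁵ mol.
Φ = 6.327×10⁻⁵ mol / 5.92×10⁻⁵ mol photons = 1.1.

Φ = 1.1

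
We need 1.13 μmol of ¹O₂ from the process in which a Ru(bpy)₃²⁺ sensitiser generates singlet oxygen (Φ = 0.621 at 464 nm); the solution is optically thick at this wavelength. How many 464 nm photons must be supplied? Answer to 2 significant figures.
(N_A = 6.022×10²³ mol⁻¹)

1.1×10¹⁸ photons

Product: 1.13 μmol = 1.13×10⁻⁶ mol.
Photons that must be absorbed: 1.13×10⁻⁶ / 0.621 = 1.820×10⁻⁶ mol.
Photon count: 1.820×10⁻⁶ × 6.022×10²³ = 1.1×10¹⁸.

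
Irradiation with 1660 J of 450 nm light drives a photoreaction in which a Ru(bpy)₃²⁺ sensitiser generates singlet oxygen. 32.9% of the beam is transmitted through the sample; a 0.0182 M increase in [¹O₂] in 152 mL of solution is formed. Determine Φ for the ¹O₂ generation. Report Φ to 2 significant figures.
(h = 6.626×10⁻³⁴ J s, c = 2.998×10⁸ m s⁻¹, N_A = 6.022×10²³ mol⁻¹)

Product: (0.0182 M)(0.152 L) = 0.002766 mol.
Photon energy at 450 nm: hc/λ = (6.626×10⁻³⁴)(2.998×10⁸)/(450×10⁻⁹) = 4.414×10⁻¹⁹ J.
Photons incident: 1660 / 4.414×10⁻¹⁹ = 3.761×10²¹, i.e. 3.761×10²¹/6.022×10²³ = 0.006245 mol.
Fraction absorbed: 1 − 32.9/100 = 0.6710.
Photons absorbed: 0.6710 × 0.006245 = 0.004190 mol.
Φ = 0.002766 mol / 0.004190 mol photons = 0.66.

Φ = 0.66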